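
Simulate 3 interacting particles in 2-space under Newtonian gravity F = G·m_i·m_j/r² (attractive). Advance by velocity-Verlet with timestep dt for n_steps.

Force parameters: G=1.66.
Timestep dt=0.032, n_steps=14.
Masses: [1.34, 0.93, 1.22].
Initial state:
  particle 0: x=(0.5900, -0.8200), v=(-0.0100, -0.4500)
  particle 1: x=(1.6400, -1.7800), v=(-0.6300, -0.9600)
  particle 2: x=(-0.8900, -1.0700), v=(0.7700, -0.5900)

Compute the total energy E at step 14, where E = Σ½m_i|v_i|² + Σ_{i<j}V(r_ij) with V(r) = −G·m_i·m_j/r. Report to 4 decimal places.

step 0: x0=(0.5900, -0.8200) x1=(1.6400, -1.7800) x2=(-0.8900, -1.0700)
step 1: x0=(0.5895, -0.8347) x1=(1.6193, -1.8103) x2=(-0.8648, -1.0888)
step 2: x0=(0.5887, -0.8502) x1=(1.5974, -1.8397) x2=(-0.8382, -1.1075)
step 3: x0=(0.5874, -0.8664) x1=(1.5745, -1.8683) x2=(-0.8104, -1.1261)
step 4: x0=(0.5857, -0.8833) x1=(1.5504, -1.8959) x2=(-0.7813, -1.1446)
step 5: x0=(0.5835, -0.9010) x1=(1.5252, -1.9226) x2=(-0.7507, -1.1629)
step 6: x0=(0.5808, -0.9195) x1=(1.4988, -1.9483) x2=(-0.7187, -1.1811)
step 7: x0=(0.5774, -0.9389) x1=(1.4713, -1.9729) x2=(-0.6851, -1.1991)
step 8: x0=(0.5734, -0.9592) x1=(1.4426, -1.9966) x2=(-0.6499, -1.2169)
step 9: x0=(0.5686, -0.9804) x1=(1.4127, -2.0191) x2=(-0.6130, -1.2346)
step 10: x0=(0.5630, -1.0026) x1=(1.3817, -2.0405) x2=(-0.5742, -1.2520)
step 11: x0=(0.5565, -1.0259) x1=(1.3493, -2.0606) x2=(-0.5335, -1.2692)
step 12: x0=(0.5489, -1.0502) x1=(1.3157, -2.0796) x2=(-0.4907, -1.2862)
step 13: x0=(0.5401, -1.0757) x1=(1.2808, -2.0972) x2=(-0.4455, -1.3028)
step 14: x0=(0.5299, -1.1025) x1=(1.2446, -2.1134) x2=(-0.3977, -1.3192)
step 0 velocities: v0=(-0.0100, -0.4500) v1=(-0.6300, -0.9600) v2=(0.7700, -0.5900)
step 0: KE=1.3229, PE=-3.9788, E=-2.6560
step 14 velocities: v0=(-0.3437, -0.8578) v1=(-1.1557, -0.4831) v2=(1.5372, -0.5056)
step 14: KE=2.8991, PE=-5.5522, E=-2.6531

-2.6531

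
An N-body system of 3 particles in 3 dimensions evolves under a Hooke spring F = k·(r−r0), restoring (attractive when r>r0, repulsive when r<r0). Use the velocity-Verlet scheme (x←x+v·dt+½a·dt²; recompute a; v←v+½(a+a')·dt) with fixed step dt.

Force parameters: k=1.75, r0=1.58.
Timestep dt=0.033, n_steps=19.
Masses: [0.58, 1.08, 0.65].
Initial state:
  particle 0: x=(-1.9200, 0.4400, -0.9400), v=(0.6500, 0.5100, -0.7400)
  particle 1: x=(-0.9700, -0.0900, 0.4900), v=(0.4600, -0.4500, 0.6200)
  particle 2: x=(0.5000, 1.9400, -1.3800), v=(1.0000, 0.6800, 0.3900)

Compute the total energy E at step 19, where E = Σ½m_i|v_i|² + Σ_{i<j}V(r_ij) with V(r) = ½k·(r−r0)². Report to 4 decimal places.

4.9242

step 0: x0=(-1.9200, 0.4400, -0.9400) x1=(-0.9700, -0.0900, 0.4900) x2=(0.5000, 1.9400, -1.3800)
step 1: x0=(-1.8966, 0.4578, -0.9645) x1=(-0.9543, -0.1039, 0.5095) x2=(0.5303, 1.9600, -1.3655)
step 2: x0=(-1.8691, 0.4776, -0.9888) x1=(-0.9375, -0.1159, 0.5270) x2=(0.5553, 1.9749, -1.3477)
step 3: x0=(-1.8376, 0.4994, -1.0130) x1=(-0.9196, -0.1258, 0.5424) x2=(0.5748, 1.9848, -1.3267)
step 4: x0=(-1.8020, 0.5229, -1.0367) x1=(-0.9007, -0.1336, 0.5556) x2=(0.5890, 1.9897, -1.3024)
step 5: x0=(-1.7624, 0.5481, -1.0598) x1=(-0.8808, -0.1394, 0.5667) x2=(0.5979, 1.9895, -1.2751)
step 6: x0=(-1.7189, 0.5750, -1.0821) x1=(-0.8598, -0.1430, 0.5755) x2=(0.6016, 1.9843, -1.2448)
step 7: x0=(-1.6716, 0.6033, -1.1035) x1=(-0.8379, -0.1445, 0.5822) x2=(0.6004, 1.9743, -1.2117)
step 8: x0=(-1.6206, 0.6328, -1.1239) x1=(-0.8151, -0.1438, 0.5866) x2=(0.5943, 1.9596, -1.1758)
step 9: x0=(-1.5663, 0.6635, -1.1430) x1=(-0.7913, -0.1410, 0.5888) x2=(0.5837, 1.9404, -1.1373)
step 10: x0=(-1.5087, 0.6951, -1.1608) x1=(-0.7667, -0.1361, 0.5888) x2=(0.5689, 1.9169, -1.0964)
step 11: x0=(-1.4483, 0.7275, -1.1772) x1=(-0.7414, -0.1292, 0.5868) x2=(0.5501, 1.8893, -1.0533)
step 12: x0=(-1.3851, 0.7603, -1.1920) x1=(-0.7152, -0.1203, 0.5826) x2=(0.5278, 1.8579, -1.0081)
step 13: x0=(-1.3197, 0.7935, -1.2053) x1=(-0.6885, -0.1095, 0.5764) x2=(0.5022, 1.8231, -0.9610)
step 14: x0=(-1.2522, 0.8268, -1.2169) x1=(-0.6610, -0.0968, 0.5684) x2=(0.4738, 1.7851, -0.9121)
step 15: x0=(-1.1831, 0.8601, -1.2268) x1=(-0.6331, -0.0824, 0.5585) x2=(0.4431, 1.7443, -0.8617)
step 16: x0=(-1.1126, 0.8930, -1.2351) x1=(-0.6046, -0.0663, 0.5468) x2=(0.4103, 1.7010, -0.8099)
step 17: x0=(-1.0412, 0.9255, -1.2418) x1=(-0.5758, -0.0488, 0.5336) x2=(0.3760, 1.6556, -0.7568)
step 18: x0=(-0.9692, 0.9573, -1.2471) x1=(-0.5466, -0.0298, 0.5188) x2=(0.3406, 1.6085, -0.7025)
step 19: x0=(-0.8969, 0.9883, -1.2510) x1=(-0.5171, -0.0096, 0.5027) x2=(0.3044, 1.5601, -0.6472)
step 0 velocities: v0=(0.6500, 0.5100, -0.7400) v1=(0.4600, -0.4500, 0.6200) v2=(1.0000, 0.6800, 0.3900)
step 0: KE=1.3127, PE=3.6164, E=4.9290
step 19 velocities: v0=(2.1899, 0.9266, -0.1008) v1=(0.8968, 0.6290, -0.5064) v2=(-1.0999, -1.4845, 1.6913)
step 19: KE=4.4681, PE=0.4561, E=4.9242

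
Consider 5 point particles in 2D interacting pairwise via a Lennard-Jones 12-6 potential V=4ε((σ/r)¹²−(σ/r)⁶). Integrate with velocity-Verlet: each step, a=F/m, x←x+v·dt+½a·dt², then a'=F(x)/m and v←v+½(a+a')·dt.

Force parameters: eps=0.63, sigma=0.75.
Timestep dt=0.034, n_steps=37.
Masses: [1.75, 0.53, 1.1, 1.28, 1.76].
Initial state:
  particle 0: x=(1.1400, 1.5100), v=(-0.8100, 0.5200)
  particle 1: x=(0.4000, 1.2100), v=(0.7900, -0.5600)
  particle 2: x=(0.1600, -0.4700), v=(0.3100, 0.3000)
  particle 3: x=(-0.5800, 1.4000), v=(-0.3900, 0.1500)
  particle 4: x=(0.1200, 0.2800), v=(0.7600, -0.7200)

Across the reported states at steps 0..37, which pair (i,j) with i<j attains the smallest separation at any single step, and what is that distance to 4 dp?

step 0: x0=(1.1400, 1.5100) x1=(0.4000, 1.2100) x2=(0.1600, -0.4700) x3=(-0.5800, 1.4000) x4=(0.1200, 0.2800)
step 1: x0=(1.1139, 1.5283) x1=(0.4195, 1.1873) x2=(0.1711, -0.4700) x3=(-0.5924, 1.4048) x4=(0.1456, 0.2627)
step 2: x0=(1.0941, 1.5496) x1=(0.4136, 1.1507) x2=(0.1833, -0.5021) x3=(-0.6032, 1.4091) x4=(0.1709, 0.2668)
step 3: x0=(1.0780, 1.5731) x1=(0.3907, 1.1032) x2=(0.1957, -0.5468) x3=(-0.6126, 1.4129) x4=(0.1963, 0.2805)
step 4: x0=(1.0622, 1.5968) x1=(0.3637, 1.0551) x2=(0.2082, -0.5926) x3=(-0.6206, 1.4160) x4=(0.2216, 0.2952)
step 5: x0=(1.0455, 1.6197) x1=(0.3408, 1.0334) x2=(0.2206, -0.6365) x3=(-0.6272, 1.4186) x4=(0.2456, 0.3019)
step 6: x0=(1.0277, 1.6417) x1=(0.3261, 1.0747) x2=(0.2332, -0.6783) x3=(-0.6324, 1.4206) x4=(0.2672, 0.2897)
step 7: x0=(1.0089, 1.6629) x1=(0.3124, 1.1352) x2=(0.2458, -0.7179) x3=(-0.6360, 1.4219) x4=(0.2883, 0.2717)
step 8: x0=(0.9892, 1.6835) x1=(0.2972, 1.1962) x2=(0.2585, -0.7557) x3=(-0.6380, 1.4226) x4=(0.3094, 0.2534)
step 9: x0=(0.9693, 1.7038) x1=(0.2785, 1.2541) x2=(0.2712, -0.7916) x3=(-0.6380, 1.4228) x4=(0.3304, 0.2355)
step 10: x0=(0.9501, 1.7246) x1=(0.2531, 1.3077) x2=(0.2841, -0.8259) x3=(-0.6362, 1.4226) x4=(0.3512, 0.2177)
step 11: x0=(0.9324, 1.7463) x1=(0.2188, 1.3561) x2=(0.2970, -0.8587) x3=(-0.6325, 1.4221) x4=(0.3719, 0.1999)
step 12: x0=(0.9161, 1.7688) x1=(0.1782, 1.4002) x2=(0.3101, -0.8900) x3=(-0.6281, 1.4215) x4=(0.3924, 0.1818)
step 13: x0=(0.9005, 1.7915) x1=(0.1430, 1.4415) x2=(0.3232, -0.9201) x3=(-0.6267, 1.4209) x4=(0.4128, 0.1633)
step 14: x0=(0.8852, 1.8144) x1=(0.1327, 1.4822) x2=(0.3365, -0.9489) x3=(-0.6360, 1.4200) x4=(0.4331, 0.1444)
step 15: x0=(0.8708, 1.8376) x1=(0.1444, 1.5230) x2=(0.3498, -0.9765) x3=(-0.6554, 1.4183) x4=(0.4532, 0.1250)
step 16: x0=(0.8600, 1.8624) x1=(0.1515, 1.5589) x2=(0.3633, -1.0029) x3=(-0.6778, 1.4161) x4=(0.4732, 0.1051)
step 17: x0=(0.8562, 1.8902) x1=(0.1354, 1.5845) x2=(0.3769, -1.0283) x3=(-0.7002, 1.4139) x4=(0.4930, 0.0847)
step 18: x0=(0.8573, 1.9201) x1=(0.1017, 1.6027) x2=(0.3905, -1.0527) x3=(-0.7219, 1.4118) x4=(0.5128, 0.0637)
step 19: x0=(0.8595, 1.9503) x1=(0.0637, 1.6189) x2=(0.4043, -1.0760) x3=(-0.7433, 1.4097) x4=(0.5325, 0.0423)
step 20: x0=(0.8610, 1.9803) x1=(0.0291, 1.6361) x2=(0.4182, -1.0983) x3=(-0.7651, 1.4075) x4=(0.5521, 0.0202)
step 21: x0=(0.8614, 2.0098) x1=(0.0008, 1.6554) x2=(0.4322, -1.1195) x3=(-0.7879, 1.4050) x4=(0.5716, -0.0024)
step 22: x0=(0.8605, 2.0388) x1=(-0.0212, 1.6770) x2=(0.4464, -1.1398) x3=(-0.8116, 1.4022) x4=(0.5910, -0.0255)
step 23: x0=(0.8584, 2.0673) x1=(-0.0384, 1.7004) x2=(0.4606, -1.1590) x3=(-0.8356, 1.3993) x4=(0.6102, -0.0493)
step 24: x0=(0.8550, 2.0952) x1=(-0.0529, 1.7249) x2=(0.4751, -1.1772) x3=(-0.8590, 1.3966) x4=(0.6294, -0.0736)
step 25: x0=(0.8506, 2.1227) x1=(-0.0663, 1.7497) x2=(0.4896, -1.1943) x3=(-0.8812, 1.3943) x4=(0.6485, -0.0986)
step 26: x0=(0.8450, 2.1497) x1=(-0.0794, 1.7745) x2=(0.5043, -1.2103) x3=(-0.9021, 1.3926) x4=(0.6675, -0.1243)
step 27: x0=(0.8383, 2.1763) x1=(-0.0928, 1.7990) x2=(0.5192, -1.2252) x3=(-0.9213, 1.3917) x4=(0.6863, -0.1507)
step 28: x0=(0.8305, 2.2024) x1=(-0.1067, 1.8228) x2=(0.5343, -1.2388) x3=(-0.9389, 1.3915) x4=(0.7050, -0.1778)
step 29: x0=(0.8217, 2.2281) x1=(-0.1211, 1.8460) x2=(0.5496, -1.2511) x3=(-0.9548, 1.3923) x4=(0.7236, -0.2057)
step 30: x0=(0.8120, 2.2534) x1=(-0.1360, 1.8684) x2=(0.5651, -1.2621) x3=(-0.9691, 1.3938) x4=(0.7421, -0.2345)
step 31: x0=(0.8012, 2.2783) x1=(-0.1514, 1.8900) x2=(0.5809, -1.2715) x3=(-0.9819, 1.3963) x4=(0.7603, -0.2642)
step 32: x0=(0.7895, 2.3028) x1=(-0.1673, 1.9107) x2=(0.5970, -1.2793) x3=(-0.9932, 1.3996) x4=(0.7784, -0.2949)
step 33: x0=(0.7768, 2.3269) x1=(-0.1837, 1.9305) x2=(0.6134, -1.2853) x3=(-1.0029, 1.4039) x4=(0.7963, -0.3267)
step 34: x0=(0.7632, 2.3507) x1=(-0.2005, 1.9492) x2=(0.6301, -1.2893) x3=(-1.0112, 1.4091) x4=(0.8139, -0.3597)
step 35: x0=(0.7488, 2.3740) x1=(-0.2179, 1.9668) x2=(0.6473, -1.2913) x3=(-1.0181, 1.4152) x4=(0.8313, -0.3940)
step 36: x0=(0.7334, 2.3970) x1=(-0.2359, 1.9833) x2=(0.6649, -1.2913) x3=(-1.0236, 1.4223) x4=(0.8484, -0.4296)
step 37: x0=(0.7172, 2.4196) x1=(-0.2545, 1.9986) x2=(0.6828, -1.2897) x3=(-1.0276, 1.4304) x4=(0.8653, -0.4661)

pair (2,4), distance 0.7332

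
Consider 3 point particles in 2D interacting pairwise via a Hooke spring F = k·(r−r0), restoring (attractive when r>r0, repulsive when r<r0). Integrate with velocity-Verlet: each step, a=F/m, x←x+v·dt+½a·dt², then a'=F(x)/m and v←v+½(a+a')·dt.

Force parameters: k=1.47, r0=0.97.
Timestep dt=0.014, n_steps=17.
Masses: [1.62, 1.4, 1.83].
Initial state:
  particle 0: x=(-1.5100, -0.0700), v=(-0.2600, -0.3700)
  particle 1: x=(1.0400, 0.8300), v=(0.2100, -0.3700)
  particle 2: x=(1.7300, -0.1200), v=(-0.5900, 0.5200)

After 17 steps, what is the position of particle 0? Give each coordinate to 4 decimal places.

step 0: x0=(-1.5100, -0.0700) x1=(1.0400, 0.8300) x2=(1.7300, -0.1200)
step 1: x0=(-1.5133, -0.0751) x1=(1.0428, 0.8247) x2=(1.7216, -0.1127)
step 2: x0=(-1.5159, -0.0802) x1=(1.0453, 0.8193) x2=(1.7127, -0.1054)
step 3: x0=(-1.5178, -0.0851) x1=(1.0474, 0.8138) x2=(1.7035, -0.0980)
step 4: x0=(-1.5190, -0.0899) x1=(1.0492, 0.8081) x2=(1.6940, -0.0907)
step 5: x0=(-1.5195, -0.0947) x1=(1.0507, 0.8022) x2=(1.6840, -0.0833)
step 6: x0=(-1.5193, -0.0993) x1=(1.0519, 0.7963) x2=(1.6738, -0.0759)
step 7: x0=(-1.5185, -0.1038) x1=(1.0528, 0.7902) x2=(1.6631, -0.0685)
step 8: x0=(-1.5169, -0.1082) x1=(1.0533, 0.7839) x2=(1.6521, -0.0610)
step 9: x0=(-1.5147, -0.1125) x1=(1.0535, 0.7775) x2=(1.6407, -0.0536)
step 10: x0=(-1.5118, -0.1167) x1=(1.0533, 0.7710) x2=(1.6290, -0.0462)
step 11: x0=(-1.5082, -0.1208) x1=(1.0528, 0.7644) x2=(1.6170, -0.0388)
step 12: x0=(-1.5039, -0.1248) x1=(1.0520, 0.7577) x2=(1.6046, -0.0314)
step 13: x0=(-1.4990, -0.1287) x1=(1.0509, 0.7508) x2=(1.5919, -0.0240)
step 14: x0=(-1.4933, -0.1324) x1=(1.0494, 0.7438) x2=(1.5788, -0.0166)
step 15: x0=(-1.4871, -0.1360) x1=(1.0475, 0.7368) x2=(1.5654, -0.0092)
step 16: x0=(-1.4801, -0.1396) x1=(1.0454, 0.7296) x2=(1.5517, -0.0019)
step 17: x0=(-1.4725, -0.1430) x1=(1.0428, 0.7223) x2=(1.5377, 0.0054)

(-1.4725, -0.1430)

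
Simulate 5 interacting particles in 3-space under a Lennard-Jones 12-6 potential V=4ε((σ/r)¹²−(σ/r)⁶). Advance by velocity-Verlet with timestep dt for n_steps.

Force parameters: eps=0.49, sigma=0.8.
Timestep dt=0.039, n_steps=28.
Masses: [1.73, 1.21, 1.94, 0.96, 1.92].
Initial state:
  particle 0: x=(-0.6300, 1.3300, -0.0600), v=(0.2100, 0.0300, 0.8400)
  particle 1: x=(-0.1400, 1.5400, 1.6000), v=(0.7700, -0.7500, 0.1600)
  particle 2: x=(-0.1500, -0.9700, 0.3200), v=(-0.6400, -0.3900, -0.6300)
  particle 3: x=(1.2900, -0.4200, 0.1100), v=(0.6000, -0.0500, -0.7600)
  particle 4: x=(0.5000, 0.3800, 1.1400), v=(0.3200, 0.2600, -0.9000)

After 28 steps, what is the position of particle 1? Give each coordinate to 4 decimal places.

step 0: x0=(-0.6300, 1.3300, -0.0600) x1=(-0.1400, 1.5400, 1.6000) x2=(-0.1500, -0.9700, 0.3200) x3=(1.2900, -0.4200, 0.1100) x4=(0.5000, 0.3800, 1.1400)
step 1: x0=(-0.6218, 1.3312, -0.0272) x1=(-0.1099, 1.5106, 1.6061) x2=(-0.1749, -0.9852, 0.2954) x3=(1.3132, -0.4219, 0.0805) x4=(0.5124, 0.3902, 1.1049)
step 2: x0=(-0.6135, 1.3323, 0.0057) x1=(-0.0797, 1.4809, 1.6121) x2=(-0.1997, -1.0003, 0.2709) x3=(1.3362, -0.4238, 0.0511) x4=(0.5248, 0.4005, 1.0697)
step 3: x0=(-0.6052, 1.3334, 0.0386) x1=(-0.0492, 1.4508, 1.6177) x2=(-0.2244, -1.0153, 0.2463) x3=(1.3589, -0.4255, 0.0219) x4=(0.5371, 0.4109, 1.0345)
step 4: x0=(-0.5969, 1.3345, 0.0717) x1=(-0.0187, 1.4203, 1.6231) x2=(-0.2491, -1.0302, 0.2218) x3=(1.3813, -0.4272, -0.0071) x4=(0.5492, 0.4215, 0.9994)
step 5: x0=(-0.5885, 1.3356, 0.1048) x1=(0.0121, 1.3895, 1.6281) x2=(-0.2737, -1.0452, 0.1973) x3=(1.4036, -0.4288, -0.0360) x4=(0.5612, 0.4323, 0.9643)
step 6: x0=(-0.5800, 1.3366, 0.1381) x1=(0.0431, 1.3581, 1.6327) x2=(-0.2982, -1.0600, 0.1728) x3=(1.4257, -0.4303, -0.0647) x4=(0.5730, 0.4433, 0.9293)
step 7: x0=(-0.5714, 1.3376, 0.1715) x1=(0.0743, 1.3264, 1.6368) x2=(-0.3227, -1.0749, 0.1483) x3=(1.4476, -0.4317, -0.0933) x4=(0.5847, 0.4546, 0.8944)
step 8: x0=(-0.5627, 1.3385, 0.2050) x1=(0.1058, 1.2941, 1.6403) x2=(-0.3472, -1.0897, 0.1238) x3=(1.4693, -0.4331, -0.1218) x4=(0.5962, 0.4661, 0.8596)
step 9: x0=(-0.5538, 1.3393, 0.2387) x1=(0.1374, 1.2613, 1.6433) x2=(-0.3716, -1.1044, 0.0993) x3=(1.4909, -0.4343, -0.1502) x4=(0.6074, 0.4780, 0.8251)
step 10: x0=(-0.5449, 1.3401, 0.2725) x1=(0.1693, 1.2281, 1.6456) x2=(-0.3960, -1.1192, 0.0748) x3=(1.5123, -0.4354, -0.1784) x4=(0.6185, 0.4901, 0.7907)
step 11: x0=(-0.5358, 1.3408, 0.3064) x1=(0.2014, 1.1943, 1.6471) x2=(-0.4204, -1.1339, 0.0503) x3=(1.5337, -0.4365, -0.2065) x4=(0.6293, 0.5026, 0.7567)
step 12: x0=(-0.5265, 1.3414, 0.3405) x1=(0.2338, 1.1601, 1.6479) x2=(-0.4448, -1.1486, 0.0258) x3=(1.5549, -0.4374, -0.2346) x4=(0.6398, 0.5154, 0.7229)
step 13: x0=(-0.5170, 1.3418, 0.3748) x1=(0.2663, 1.1254, 1.6478) x2=(-0.4691, -1.1633, 0.0014) x3=(1.5760, -0.4383, -0.2625) x4=(0.6500, 0.5285, 0.6895)
step 14: x0=(-0.5073, 1.3422, 0.4092) x1=(0.2991, 1.0903, 1.6467) x2=(-0.4935, -1.1779, -0.0231) x3=(1.5969, -0.4391, -0.2903) x4=(0.6600, 0.5420, 0.6565)
step 15: x0=(-0.4973, 1.3424, 0.4438) x1=(0.3320, 1.0547, 1.6447) x2=(-0.5178, -1.1926, -0.0476) x3=(1.6178, -0.4398, -0.3181) x4=(0.6697, 0.5557, 0.6239)
step 16: x0=(-0.4871, 1.3424, 0.4785) x1=(0.3650, 1.0188, 1.6417) x2=(-0.5421, -1.2072, -0.0720) x3=(1.6386, -0.4404, -0.3458) x4=(0.6791, 0.5698, 0.5918)
step 17: x0=(-0.4765, 1.3423, 0.5134) x1=(0.3982, 0.9826, 1.6377) x2=(-0.5664, -1.2218, -0.0965) x3=(1.6593, -0.4410, -0.3734) x4=(0.6881, 0.5842, 0.5601)
step 18: x0=(-0.4657, 1.3420, 0.5484) x1=(0.4315, 0.9461, 1.6325) x2=(-0.5907, -1.2364, -0.1210) x3=(1.6799, -0.4415, -0.4009) x4=(0.6969, 0.5989, 0.5290)
step 19: x0=(-0.4545, 1.3415, 0.5836) x1=(0.4648, 0.9094, 1.6263) x2=(-0.6150, -1.2510, -0.1454) x3=(1.7005, -0.4419, -0.4283) x4=(0.7054, 0.6139, 0.4984)
step 20: x0=(-0.4430, 1.3407, 0.6188) x1=(0.4981, 0.8726, 1.6191) x2=(-0.6392, -1.2656, -0.1699) x3=(1.7209, -0.4422, -0.4557) x4=(0.7135, 0.6291, 0.4683)
step 21: x0=(-0.4311, 1.3398, 0.6542) x1=(0.5314, 0.8356, 1.6107) x2=(-0.6635, -1.2802, -0.1943) x3=(1.7413, -0.4425, -0.4831) x4=(0.7214, 0.6445, 0.4387)
step 22: x0=(-0.4189, 1.3387, 0.6896) x1=(0.5647, 0.7987, 1.6013) x2=(-0.6878, -1.2948, -0.2188) x3=(1.7617, -0.4427, -0.5104) x4=(0.7290, 0.6601, 0.4098)
step 23: x0=(-0.4062, 1.3373, 0.7252) x1=(0.5979, 0.7617, 1.5909) x2=(-0.7120, -1.3093, -0.2432) x3=(1.7819, -0.4429, -0.5376) x4=(0.7363, 0.6758, 0.3813)
step 24: x0=(-0.3932, 1.3358, 0.7607) x1=(0.6311, 0.7247, 1.5796) x2=(-0.7363, -1.3239, -0.2677) x3=(1.8021, -0.4430, -0.5648) x4=(0.7434, 0.6917, 0.3535)
step 25: x0=(-0.3799, 1.3340, 0.7963) x1=(0.6640, 0.6879, 1.5673) x2=(-0.7605, -1.3384, -0.2921) x3=(1.8223, -0.4430, -0.5919) x4=(0.7502, 0.7077, 0.3261)
step 26: x0=(-0.3662, 1.3320, 0.8319) x1=(0.6969, 0.6512, 1.5541) x2=(-0.7847, -1.3530, -0.3166) x3=(1.8424, -0.4431, -0.6190) x4=(0.7569, 0.7237, 0.2993)
step 27: x0=(-0.3521, 1.3298, 0.8675) x1=(0.7296, 0.6146, 1.5402) x2=(-0.8090, -1.3675, -0.3410) x3=(1.8625, -0.4430, -0.6461) x4=(0.7633, 0.7398, 0.2730)
step 28: x0=(-0.3377, 1.3274, 0.9030) x1=(0.7621, 0.5782, 1.5255) x2=(-0.8332, -1.3821, -0.3654) x3=(1.8825, -0.4430, -0.6731) x4=(0.7696, 0.7560, 0.2471)

(0.7621, 0.5782, 1.5255)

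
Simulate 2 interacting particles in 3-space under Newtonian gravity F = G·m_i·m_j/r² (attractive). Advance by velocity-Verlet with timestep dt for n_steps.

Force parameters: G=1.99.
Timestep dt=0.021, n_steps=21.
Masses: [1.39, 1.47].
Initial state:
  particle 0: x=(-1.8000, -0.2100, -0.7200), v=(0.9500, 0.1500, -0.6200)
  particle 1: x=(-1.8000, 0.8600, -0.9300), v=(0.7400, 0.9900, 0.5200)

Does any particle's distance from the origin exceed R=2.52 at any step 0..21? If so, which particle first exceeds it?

no

step 0: x0=(-1.8000, -0.2100, -0.7200) x1=(-1.8000, 0.8600, -0.9300)
step 1: x0=(-1.7801, -0.2063, -0.7331) x1=(-1.7845, 0.8803, -0.9190)
step 2: x0=(-1.7601, -0.2016, -0.7464) x1=(-1.7689, 0.8996, -0.9078)
step 3: x0=(-1.7402, -0.1958, -0.7599) x1=(-1.7534, 0.9179, -0.8965)
step 4: x0=(-1.7202, -0.1891, -0.7735) x1=(-1.7378, 0.9353, -0.8850)
step 5: x0=(-1.7003, -0.1813, -0.7871) x1=(-1.7222, 0.9517, -0.8735)
step 6: x0=(-1.6804, -0.1725, -0.8009) x1=(-1.7066, 0.9671, -0.8619)
step 7: x0=(-1.6606, -0.1627, -0.8147) x1=(-1.6910, 0.9817, -0.8502)
step 8: x0=(-1.6407, -0.1520, -0.8285) x1=(-1.6754, 0.9953, -0.8385)
step 9: x0=(-1.6209, -0.1403, -0.8424) x1=(-1.6597, 1.0080, -0.8268)
step 10: x0=(-1.6011, -0.1276, -0.8562) x1=(-1.6440, 1.0197, -0.8151)
step 11: x0=(-1.5814, -0.1139, -0.8700) x1=(-1.6283, 1.0306, -0.8035)
step 12: x0=(-1.5617, -0.0992, -0.8838) x1=(-1.6125, 1.0405, -0.7918)
step 13: x0=(-1.5420, -0.0836, -0.8974) x1=(-1.5967, 1.0495, -0.7803)
step 14: x0=(-1.5224, -0.0670, -0.9110) x1=(-1.5808, 1.0575, -0.7689)
step 15: x0=(-1.5029, -0.0493, -0.9244) x1=(-1.5649, 1.0646, -0.7576)
step 16: x0=(-1.4834, -0.0307, -0.9377) x1=(-1.5489, 1.0708, -0.7464)
step 17: x0=(-1.4639, -0.0111, -0.9508) x1=(-1.5329, 1.0760, -0.7354)
step 18: x0=(-1.4445, 0.0096, -0.9637) x1=(-1.5168, 1.0802, -0.7246)
step 19: x0=(-1.4252, 0.0312, -0.9764) x1=(-1.5007, 1.0835, -0.7140)
step 20: x0=(-1.4060, 0.0540, -0.9888) x1=(-1.4845, 1.0857, -0.7037)
step 21: x0=(-1.3868, 0.0778, -1.0009) x1=(-1.4682, 1.0870, -0.6936)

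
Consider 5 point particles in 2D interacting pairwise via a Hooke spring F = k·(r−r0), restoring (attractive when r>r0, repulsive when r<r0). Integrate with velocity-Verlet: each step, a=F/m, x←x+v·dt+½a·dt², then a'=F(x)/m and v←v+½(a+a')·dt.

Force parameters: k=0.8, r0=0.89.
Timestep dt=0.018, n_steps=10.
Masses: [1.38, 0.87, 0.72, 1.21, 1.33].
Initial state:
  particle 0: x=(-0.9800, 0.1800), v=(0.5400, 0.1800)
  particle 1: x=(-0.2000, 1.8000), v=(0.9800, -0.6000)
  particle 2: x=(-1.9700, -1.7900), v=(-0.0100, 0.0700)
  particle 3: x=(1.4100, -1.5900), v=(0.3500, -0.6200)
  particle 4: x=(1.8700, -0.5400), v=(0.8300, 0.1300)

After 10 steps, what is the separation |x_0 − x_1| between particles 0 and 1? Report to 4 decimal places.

1.6202

step 0: x0=(-0.9800, 0.1800) x1=(-0.2000, 1.8000) x2=(-1.9700, -1.7900) x3=(1.4100, -1.5900) x4=(1.8700, -0.5400)
step 1: x0=(-0.9700, 0.1830) x1=(-0.1822, 1.7880) x2=(-1.9688, -1.7878) x3=(1.4157, -1.6007) x4=(1.8843, -0.5376)
step 2: x0=(-0.9593, 0.1857) x1=(-0.1642, 1.7737) x2=(-1.9650, -1.7838) x3=(1.4203, -1.6106) x4=(1.8973, -0.5349)
step 3: x0=(-0.9479, 0.1879) x1=(-0.1459, 1.7571) x2=(-1.9584, -1.7780) x3=(1.4238, -1.6197) x4=(1.9091, -0.5322)
step 4: x0=(-0.9359, 0.1898) x1=(-0.1273, 1.7382) x2=(-1.9492, -1.7704) x3=(1.4262, -1.6279) x4=(1.9195, -0.5292)
step 5: x0=(-0.9233, 0.1912) x1=(-0.1085, 1.7170) x2=(-1.9372, -1.7610) x3=(1.4274, -1.6352) x4=(1.9287, -0.5261)
step 6: x0=(-0.9100, 0.1922) x1=(-0.0894, 1.6935) x2=(-1.9225, -1.7498) x3=(1.4276, -1.6417) x4=(1.9365, -0.5228)
step 7: x0=(-0.8961, 0.1928) x1=(-0.0702, 1.6679) x2=(-1.9051, -1.7369) x3=(1.4266, -1.6473) x4=(1.9431, -0.5193)
step 8: x0=(-0.8815, 0.1930) x1=(-0.0507, 1.6400) x2=(-1.8851, -1.7223) x3=(1.4246, -1.6520) x4=(1.9485, -0.5157)
step 9: x0=(-0.8663, 0.1927) x1=(-0.0310, 1.6100) x2=(-1.8623, -1.7059) x3=(1.4215, -1.6559) x4=(1.9525, -0.5120)
step 10: x0=(-0.8505, 0.1920) x1=(-0.0110, 1.5778) x2=(-1.8370, -1.6879) x3=(1.4173, -1.6589) x4=(1.9553, -0.5081)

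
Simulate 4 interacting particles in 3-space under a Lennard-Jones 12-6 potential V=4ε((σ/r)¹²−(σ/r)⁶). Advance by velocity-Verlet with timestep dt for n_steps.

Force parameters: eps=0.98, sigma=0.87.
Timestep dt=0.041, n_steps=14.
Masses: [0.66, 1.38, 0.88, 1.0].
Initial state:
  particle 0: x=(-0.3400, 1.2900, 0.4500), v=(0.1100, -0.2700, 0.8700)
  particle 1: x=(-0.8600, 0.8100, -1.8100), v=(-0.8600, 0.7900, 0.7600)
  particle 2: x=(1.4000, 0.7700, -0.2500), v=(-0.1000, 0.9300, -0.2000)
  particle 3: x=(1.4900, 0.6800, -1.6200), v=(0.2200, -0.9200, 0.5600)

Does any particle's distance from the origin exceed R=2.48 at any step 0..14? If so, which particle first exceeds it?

no

step 0: x0=(-0.3400, 1.2900, 0.4500) x1=(-0.8600, 0.8100, -1.8100) x2=(1.4000, 0.7700, -0.2500) x3=(1.4900, 0.6800, -1.6200)
step 1: x0=(-0.3354, 1.2789, 0.4856) x1=(-0.8952, 0.8424, -1.7788) x2=(1.3959, 0.8081, -0.2591) x3=(1.4989, 0.6423, -1.5962)
step 2: x0=(-0.3306, 1.2677, 0.5210) x1=(-0.9304, 0.8748, -1.7476) x2=(1.3917, 0.8460, -0.2701) x3=(1.5077, 0.6049, -1.5707)
step 3: x0=(-0.3255, 1.2565, 0.5563) x1=(-0.9656, 0.9072, -1.7164) x2=(1.3876, 0.8835, -0.2833) x3=(1.5163, 0.5678, -1.5432)
step 4: x0=(-0.3203, 1.2451, 0.5914) x1=(-1.0007, 0.9396, -1.6851) x2=(1.3835, 0.9205, -0.2988) x3=(1.5246, 0.5313, -1.5136)
step 5: x0=(-0.3148, 1.2338, 0.6263) x1=(-1.0358, 0.9720, -1.6538) x2=(1.3796, 0.9566, -0.3168) x3=(1.5326, 0.4955, -1.4817)
step 6: x0=(-0.3091, 1.2224, 0.6610) x1=(-1.0709, 1.0044, -1.6224) x2=(1.3759, 0.9917, -0.3375) x3=(1.5402, 0.4606, -1.4474)
step 7: x0=(-0.3033, 1.2109, 0.6956) x1=(-1.1059, 1.0368, -1.5910) x2=(1.3724, 1.0254, -0.3611) x3=(1.5475, 0.4271, -1.4105)
step 8: x0=(-0.2973, 1.1995, 0.7300) x1=(-1.1409, 1.0692, -1.5596) x2=(1.3693, 1.0574, -0.3876) x3=(1.5543, 0.3950, -1.3709)
step 9: x0=(-0.2912, 1.1880, 0.7642) x1=(-1.1759, 1.1016, -1.5282) x2=(1.3667, 1.0872, -0.4172) x3=(1.5605, 0.3648, -1.3285)
step 10: x0=(-0.2849, 1.1765, 0.7983) x1=(-1.2108, 1.1340, -1.4968) x2=(1.3646, 1.1145, -0.4500) x3=(1.5661, 0.3369, -1.2833)
step 11: x0=(-0.2785, 1.1650, 0.8322) x1=(-1.2457, 1.1664, -1.4653) x2=(1.3633, 1.1388, -0.4859) x3=(1.5711, 0.3116, -1.2352)
step 12: x0=(-0.2720, 1.1535, 0.8660) x1=(-1.2806, 1.1988, -1.4338) x2=(1.3626, 1.1597, -0.5250) x3=(1.5752, 0.2894, -1.1843)
step 13: x0=(-0.2654, 1.1419, 0.8996) x1=(-1.3155, 1.2311, -1.4022) x2=(1.3629, 1.1766, -0.5669) x3=(1.5785, 0.2707, -1.1308)
step 14: x0=(-0.2587, 1.1304, 0.9332) x1=(-1.3504, 1.2635, -1.3707) x2=(1.3641, 1.1892, -0.6115) x3=(1.5809, 0.2557, -1.0750)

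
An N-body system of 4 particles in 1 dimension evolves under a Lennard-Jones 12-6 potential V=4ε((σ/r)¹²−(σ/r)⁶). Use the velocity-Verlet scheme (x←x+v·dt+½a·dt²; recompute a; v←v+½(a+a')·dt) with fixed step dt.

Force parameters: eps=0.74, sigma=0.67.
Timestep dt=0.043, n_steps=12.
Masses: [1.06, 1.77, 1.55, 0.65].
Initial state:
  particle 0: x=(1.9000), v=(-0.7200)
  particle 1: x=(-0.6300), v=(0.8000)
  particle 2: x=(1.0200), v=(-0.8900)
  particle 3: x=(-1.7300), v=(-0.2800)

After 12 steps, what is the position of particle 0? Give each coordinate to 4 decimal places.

(1.4087)

step 0: x0=(1.9000) x1=(-0.6300) x2=(1.0200) x3=(-1.7300)
step 1: x0=(1.8669) x1=(-0.5960) x2=(0.9831) x3=(-1.7410)
step 2: x0=(1.8298) x1=(-0.5624) x2=(0.9490) x3=(-1.7503)
step 3: x0=(1.7884) x1=(-0.5293) x2=(0.9176) x3=(-1.7584)
step 4: x0=(1.7427) x1=(-0.4964) x2=(0.8891) x3=(-1.7654)
step 5: x0=(1.6925) x1=(-0.4637) x2=(0.8634) x3=(-1.7716)
step 6: x0=(1.6376) x1=(-0.4309) x2=(0.8406) x3=(-1.7772)
step 7: x0=(1.5787) x1=(-0.3981) x2=(0.8203) x3=(-1.7821)
step 8: x0=(1.5188) x1=(-0.3650) x2=(0.8001) x3=(-1.7867)
step 9: x0=(1.4677) x1=(-0.3315) x2=(0.7733) x3=(-1.7908)
step 10: x0=(1.4387) x1=(-0.2973) x2=(0.7305) x3=(-1.7946)
step 11: x0=(1.4232) x1=(-0.2620) x2=(0.6771) x3=(-1.7981)
step 12: x0=(1.4087) x1=(-0.2248) x2=(0.6208) x3=(-1.8014)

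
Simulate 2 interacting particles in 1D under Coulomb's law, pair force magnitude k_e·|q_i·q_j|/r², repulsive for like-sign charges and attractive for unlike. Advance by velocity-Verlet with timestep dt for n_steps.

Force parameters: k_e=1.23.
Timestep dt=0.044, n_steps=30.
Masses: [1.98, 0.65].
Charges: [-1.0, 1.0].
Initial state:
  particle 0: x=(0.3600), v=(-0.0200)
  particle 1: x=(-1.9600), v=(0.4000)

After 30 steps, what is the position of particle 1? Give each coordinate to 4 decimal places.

step 0: x0=(0.3600) x1=(-1.9600)
step 1: x0=(0.3590) x1=(-1.9421)
step 2: x0=(0.3578) x1=(-1.9234)
step 3: x0=(0.3563) x1=(-1.9041)
step 4: x0=(0.3547) x1=(-1.8840)
step 5: x0=(0.3527) x1=(-1.8633)
step 6: x0=(0.3506) x1=(-1.8417)
step 7: x0=(0.3481) x1=(-1.8194)
step 8: x0=(0.3455) x1=(-1.7964)
step 9: x0=(0.3425) x1=(-1.7725)
step 10: x0=(0.3393) x1=(-1.7478)
step 11: x0=(0.3358) x1=(-1.7223)
step 12: x0=(0.3321) x1=(-1.6959)
step 13: x0=(0.3280) x1=(-1.6686)
step 14: x0=(0.3236) x1=(-1.6404)
step 15: x0=(0.3190) x1=(-1.6112)
step 16: x0=(0.3140) x1=(-1.5811)
step 17: x0=(0.3086) x1=(-1.5499)
step 18: x0=(0.3030) x1=(-1.5177)
step 19: x0=(0.2969) x1=(-1.4844)
step 20: x0=(0.2905) x1=(-1.4499)
step 21: x0=(0.2837) x1=(-1.4142)
step 22: x0=(0.2764) x1=(-1.3773)
step 23: x0=(0.2688) x1=(-1.3390)
step 24: x0=(0.2606) x1=(-1.2992)
step 25: x0=(0.2520) x1=(-1.2580)
step 26: x0=(0.2428) x1=(-1.2152)
step 27: x0=(0.2331) x1=(-1.1706)
step 28: x0=(0.2228) x1=(-1.1242)
step 29: x0=(0.2118) x1=(-1.0758)
step 30: x0=(0.2000) x1=(-1.0252)

(-1.0252)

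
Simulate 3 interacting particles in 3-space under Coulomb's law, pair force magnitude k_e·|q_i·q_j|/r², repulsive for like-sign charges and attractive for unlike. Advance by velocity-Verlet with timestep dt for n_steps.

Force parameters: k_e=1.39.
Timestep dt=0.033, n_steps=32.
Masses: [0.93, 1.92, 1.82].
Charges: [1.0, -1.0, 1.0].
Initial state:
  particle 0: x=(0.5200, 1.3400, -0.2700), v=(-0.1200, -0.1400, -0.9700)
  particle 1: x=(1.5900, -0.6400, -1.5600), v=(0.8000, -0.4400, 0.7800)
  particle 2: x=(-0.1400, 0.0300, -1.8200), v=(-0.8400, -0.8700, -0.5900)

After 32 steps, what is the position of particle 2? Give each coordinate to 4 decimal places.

step 0: x0=(0.5200, 1.3400, -0.2700) x1=(1.5900, -0.6400, -1.5600) x2=(-0.1400, 0.0300, -1.8200)
step 1: x0=(0.5161, 1.3354, -0.3019) x1=(1.6163, -0.6544, -1.5342) x2=(-0.1676, 0.0012, -1.8395)
step 2: x0=(0.5125, 1.3308, -0.3337) x1=(1.6423, -0.6687, -1.5085) x2=(-0.1951, -0.0278, -1.8591)
step 3: x0=(0.5091, 1.3263, -0.3654) x1=(1.6681, -0.6828, -1.4827) x2=(-0.2225, -0.0570, -1.8788)
step 4: x0=(0.5059, 1.3218, -0.3970) x1=(1.6936, -0.6968, -1.4569) x2=(-0.2497, -0.0863, -1.8986)
step 5: x0=(0.5029, 1.3173, -0.4284) x1=(1.7190, -0.7106, -1.4310) x2=(-0.2768, -0.1159, -1.9185)
step 6: x0=(0.5002, 1.3128, -0.4596) x1=(1.7441, -0.7243, -1.4052) x2=(-0.3038, -0.1455, -1.9384)
step 7: x0=(0.4977, 1.3084, -0.4908) x1=(1.7690, -0.7378, -1.3794) x2=(-0.3307, -0.1754, -1.9584)
step 8: x0=(0.4955, 1.3039, -0.5218) x1=(1.7937, -0.7512, -1.3536) x2=(-0.3575, -0.2054, -1.9785)
step 9: x0=(0.4935, 1.2995, -0.5527) x1=(1.8182, -0.7645, -1.3277) x2=(-0.3842, -0.2355, -1.9986)
step 10: x0=(0.4917, 1.2951, -0.5835) x1=(1.8425, -0.7776, -1.3019) x2=(-0.4108, -0.2658, -2.0188)
step 11: x0=(0.4902, 1.2907, -0.6141) x1=(1.8666, -0.7906, -1.2761) x2=(-0.4374, -0.2962, -2.0391)
step 12: x0=(0.4889, 1.2863, -0.6447) x1=(1.8905, -0.8035, -1.2503) x2=(-0.4639, -0.3267, -2.0594)
step 13: x0=(0.4879, 1.2819, -0.6751) x1=(1.9143, -0.8163, -1.2245) x2=(-0.4903, -0.3574, -2.0797)
step 14: x0=(0.4872, 1.2776, -0.7054) x1=(1.9379, -0.8290, -1.1987) x2=(-0.5167, -0.3882, -2.1001)
step 15: x0=(0.4867, 1.2732, -0.7356) x1=(1.9613, -0.8415, -1.1729) x2=(-0.5431, -0.4191, -2.1205)
step 16: x0=(0.4864, 1.2688, -0.7656) x1=(1.9845, -0.8540, -1.1472) x2=(-0.5694, -0.4501, -2.1410)
step 17: x0=(0.4864, 1.2644, -0.7955) x1=(2.0076, -0.8663, -1.1214) x2=(-0.5956, -0.4812, -2.1615)
step 18: x0=(0.4867, 1.2601, -0.8254) x1=(2.0306, -0.8786, -1.0957) x2=(-0.6218, -0.5125, -2.1821)
step 19: x0=(0.4872, 1.2557, -0.8551) x1=(2.0533, -0.8907, -1.0700) x2=(-0.6480, -0.5439, -2.2027)
step 20: x0=(0.4880, 1.2513, -0.8846) x1=(2.0760, -0.9027, -1.0444) x2=(-0.6742, -0.5753, -2.2233)
step 21: x0=(0.4890, 1.2470, -0.9141) x1=(2.0985, -0.9146, -1.0188) x2=(-0.7003, -0.6069, -2.2440)
step 22: x0=(0.4902, 1.2426, -0.9434) x1=(2.1208, -0.9265, -0.9932) x2=(-0.7264, -0.6386, -2.2647)
step 23: x0=(0.4917, 1.2382, -0.9726) x1=(2.1430, -0.9382, -0.9676) x2=(-0.7525, -0.6703, -2.2854)
step 24: x0=(0.4935, 1.2338, -1.0017) x1=(2.1651, -0.9499, -0.9420) x2=(-0.7786, -0.7022, -2.3061)
step 25: x0=(0.4954, 1.2295, -1.0307) x1=(2.1871, -0.9614, -0.9165) x2=(-0.8046, -0.7341, -2.3269)
step 26: x0=(0.4977, 1.2251, -1.0596) x1=(2.2089, -0.9729, -0.8911) x2=(-0.8307, -0.7662, -2.3477)
step 27: x0=(0.5001, 1.2207, -1.0883) x1=(2.2306, -0.9843, -0.8656) x2=(-0.8567, -0.7983, -2.3685)
step 28: x0=(0.5028, 1.2163, -1.1170) x1=(2.2522, -0.9956, -0.8402) x2=(-0.8828, -0.8305, -2.3893)
step 29: x0=(0.5057, 1.2119, -1.1455) x1=(2.2736, -1.0068, -0.8149) x2=(-0.9088, -0.8628, -2.4102)
step 30: x0=(0.5089, 1.2075, -1.1739) x1=(2.2950, -1.0180, -0.7896) x2=(-0.9348, -0.8952, -2.4311)
step 31: x0=(0.5123, 1.2031, -1.2022) x1=(2.3162, -1.0291, -0.7643) x2=(-0.9608, -0.9276, -2.4520)
step 32: x0=(0.5159, 1.1987, -1.2304) x1=(2.3373, -1.0401, -0.7390) x2=(-0.9868, -0.9602, -2.4729)

(-0.9868, -0.9602, -2.4729)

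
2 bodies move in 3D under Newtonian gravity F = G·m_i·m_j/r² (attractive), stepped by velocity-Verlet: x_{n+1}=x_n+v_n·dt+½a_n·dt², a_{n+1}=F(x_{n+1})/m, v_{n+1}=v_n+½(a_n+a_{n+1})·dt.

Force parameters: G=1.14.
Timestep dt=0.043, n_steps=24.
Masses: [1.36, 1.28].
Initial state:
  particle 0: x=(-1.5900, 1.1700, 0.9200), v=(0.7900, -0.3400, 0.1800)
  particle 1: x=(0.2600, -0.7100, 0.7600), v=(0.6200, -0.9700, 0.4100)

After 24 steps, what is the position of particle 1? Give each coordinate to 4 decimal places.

step 0: x0=(-1.5900, 1.1700, 0.9200) x1=(0.2600, -0.7100, 0.7600)
step 1: x0=(-1.5559, 1.1552, 0.9277) x1=(0.2865, -0.7516, 0.7776)
step 2: x0=(-1.5215, 1.1402, 0.9354) x1=(0.3128, -0.7928, 0.7953)
step 3: x0=(-1.4869, 1.1249, 0.9431) x1=(0.3387, -0.8338, 0.8130)
step 4: x0=(-1.4520, 1.1093, 0.9508) x1=(0.3644, -0.8745, 0.8307)
step 5: x0=(-1.4169, 1.0935, 0.9584) x1=(0.3898, -0.9149, 0.8484)
step 6: x0=(-1.3815, 1.0773, 0.9661) x1=(0.4150, -0.9550, 0.8662)
step 7: x0=(-1.3459, 1.0609, 0.9737) x1=(0.4399, -0.9948, 0.8839)
step 8: x0=(-1.3100, 1.0443, 0.9813) x1=(0.4645, -1.0343, 0.9017)
step 9: x0=(-1.2739, 1.0273, 0.9889) x1=(0.4889, -1.0736, 0.9195)
step 10: x0=(-1.2376, 1.0101, 0.9965) x1=(0.5131, -1.1125, 0.9372)
step 11: x0=(-1.2010, 0.9926, 1.0041) x1=(0.5370, -1.1512, 0.9550)
step 12: x0=(-1.1642, 0.9748, 1.0117) x1=(0.5607, -1.1895, 0.9728)
step 13: x0=(-1.1272, 0.9567, 1.0192) x1=(0.5841, -1.2276, 0.9907)
step 14: x0=(-1.0900, 0.9384, 1.0268) x1=(0.6073, -1.2654, 1.0085)
step 15: x0=(-1.0526, 0.9198, 1.0344) x1=(0.6303, -1.3028, 1.0263)
step 16: x0=(-1.0149, 0.9009, 1.0419) x1=(0.6531, -1.3400, 1.0441)
step 17: x0=(-0.9771, 0.8818, 1.0495) x1=(0.6756, -1.3769, 1.0619)
step 18: x0=(-0.9391, 0.8623, 1.0571) x1=(0.6979, -1.4135, 1.0797)
step 19: x0=(-0.9008, 0.8426, 1.0646) x1=(0.7200, -1.4498, 1.0975)
step 20: x0=(-0.8624, 0.8226, 1.0722) x1=(0.7420, -1.4858, 1.1153)
step 21: x0=(-0.8237, 0.8024, 1.0798) x1=(0.7636, -1.5215, 1.1331)
step 22: x0=(-0.7849, 0.7818, 1.0874) x1=(0.7851, -1.5569, 1.1509)
step 23: x0=(-0.7459, 0.7610, 1.0950) x1=(0.8064, -1.5920, 1.1687)
step 24: x0=(-0.7067, 0.7398, 1.1026) x1=(0.8275, -1.6268, 1.1865)

(0.8275, -1.6268, 1.1865)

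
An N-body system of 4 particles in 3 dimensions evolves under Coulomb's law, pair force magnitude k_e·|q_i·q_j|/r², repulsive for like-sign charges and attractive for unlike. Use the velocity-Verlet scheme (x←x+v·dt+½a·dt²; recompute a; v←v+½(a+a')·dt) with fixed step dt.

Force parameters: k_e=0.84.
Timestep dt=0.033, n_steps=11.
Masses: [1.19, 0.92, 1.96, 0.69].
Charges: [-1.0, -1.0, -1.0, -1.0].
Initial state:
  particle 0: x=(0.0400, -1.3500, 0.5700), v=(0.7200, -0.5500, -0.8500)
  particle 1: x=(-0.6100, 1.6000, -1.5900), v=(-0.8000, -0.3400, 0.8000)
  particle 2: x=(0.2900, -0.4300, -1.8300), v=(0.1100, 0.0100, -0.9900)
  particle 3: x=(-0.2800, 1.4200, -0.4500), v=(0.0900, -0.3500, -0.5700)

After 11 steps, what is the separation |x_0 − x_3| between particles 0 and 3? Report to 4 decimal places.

step 0: x0=(0.0400, -1.3500, 0.5700) x1=(-0.6100, 1.6000, -1.5900) x2=(0.2900, -0.4300, -1.8300) x3=(-0.2800, 1.4200, -0.4500)
step 1: x0=(0.0638, -1.3682, 0.5420) x1=(-0.6365, 1.5890, -1.5639) x2=(0.2937, -0.4297, -1.8627) x3=(-0.2769, 1.4085, -0.4683)
step 2: x0=(0.0875, -1.3866, 0.5142) x1=(-0.6634, 1.5783, -1.5386) x2=(0.2974, -0.4296, -1.8956) x3=(-0.2737, 1.3973, -0.4857)
step 3: x0=(0.1113, -1.4052, 0.4866) x1=(-0.6906, 1.5679, -1.5139) x2=(0.3012, -0.4296, -1.9286) x3=(-0.2701, 1.3861, -0.5020)
step 4: x0=(0.1351, -1.4239, 0.4591) x1=(-0.7183, 1.5579, -1.4900) x2=(0.3050, -0.4297, -1.9617) x3=(-0.2662, 1.3751, -0.5172)
step 5: x0=(0.1589, -1.4428, 0.4318) x1=(-0.7463, 1.5483, -1.4669) x2=(0.3090, -0.4299, -1.9949) x3=(-0.2619, 1.3643, -0.5313)
step 6: x0=(0.1828, -1.4619, 0.4047) x1=(-0.7749, 1.5391, -1.4445) x2=(0.3129, -0.4302, -2.0283) x3=(-0.2572, 1.3535, -0.5443)
step 7: x0=(0.2067, -1.4812, 0.3777) x1=(-0.8040, 1.5302, -1.4228) x2=(0.3170, -0.4306, -2.0618) x3=(-0.2519, 1.3429, -0.5562)
step 8: x0=(0.2305, -1.5006, 0.3509) x1=(-0.8338, 1.5217, -1.4020) x2=(0.3211, -0.4311, -2.0955) x3=(-0.2461, 1.3323, -0.5670)
step 9: x0=(0.2545, -1.5202, 0.3242) x1=(-0.8641, 1.5136, -1.3818) x2=(0.3253, -0.4318, -2.1292) x3=(-0.2397, 1.3219, -0.5767)
step 10: x0=(0.2784, -1.5399, 0.2976) x1=(-0.8951, 1.5058, -1.3623) x2=(0.3295, -0.4325, -2.1632) x3=(-0.2326, 1.3115, -0.5854)
step 11: x0=(0.3024, -1.5599, 0.2713) x1=(-0.9268, 1.4985, -1.3435) x2=(0.3338, -0.4333, -2.1972) x3=(-0.2248, 1.3011, -0.5930)

3.0348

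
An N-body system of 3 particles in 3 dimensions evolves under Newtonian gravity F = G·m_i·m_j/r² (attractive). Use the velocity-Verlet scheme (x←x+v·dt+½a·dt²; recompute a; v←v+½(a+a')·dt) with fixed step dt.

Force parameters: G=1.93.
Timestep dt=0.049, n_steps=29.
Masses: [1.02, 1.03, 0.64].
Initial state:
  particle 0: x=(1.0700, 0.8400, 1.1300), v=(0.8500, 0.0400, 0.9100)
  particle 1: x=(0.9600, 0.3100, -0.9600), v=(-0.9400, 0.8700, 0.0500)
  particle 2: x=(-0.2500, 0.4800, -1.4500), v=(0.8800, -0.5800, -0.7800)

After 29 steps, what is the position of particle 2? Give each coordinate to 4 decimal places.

(1.4597, 0.3618, -1.2467)

step 0: x0=(1.0700, 0.8400, 1.1300) x1=(0.9600, 0.3100, -0.9600) x2=(-0.2500, 0.4800, -1.4500)
step 1: x0=(1.1115, 0.8418, 1.1739) x1=(0.9132, 0.3529, -0.9574) x2=(-0.2055, 0.4514, -1.4875)
step 2: x0=(1.1529, 0.8434, 1.2166) x1=(0.8647, 0.3961, -0.9546) x2=(-0.1580, 0.4227, -1.5231)
step 3: x0=(1.1939, 0.8447, 1.2581) x1=(0.8145, 0.4396, -0.9520) x2=(-0.1072, 0.3939, -1.5567)
step 4: x0=(1.2347, 0.8458, 1.2984) x1=(0.7624, 0.4831, -0.9498) x2=(-0.0529, 0.3654, -1.5876)
step 5: x0=(1.2752, 0.8467, 1.3376) x1=(0.7083, 0.5265, -0.9485) x2=(0.0050, 0.3375, -1.6155)
step 6: x0=(1.3153, 0.8475, 1.3757) x1=(0.6522, 0.5694, -0.9484) x2=(0.0665, 0.3105, -1.6396)
step 7: x0=(1.3552, 0.8481, 1.4129) x1=(0.5943, 0.6114, -0.9500) x2=(0.1316, 0.2851, -1.6594)
step 8: x0=(1.3947, 0.8486, 1.4490) x1=(0.5348, 0.6523, -0.9537) x2=(0.1998, 0.2619, -1.6743)
step 9: x0=(1.4339, 0.8490, 1.4842) x1=(0.4741, 0.6915, -0.9598) x2=(0.2704, 0.2414, -1.6838)
step 10: x0=(1.4727, 0.8494, 1.5186) x1=(0.4128, 0.7288, -0.9684) x2=(0.3426, 0.2242, -1.6878)
step 11: x0=(1.5112, 0.8496, 1.5521) x1=(0.3514, 0.7639, -0.9796) x2=(0.4154, 0.2105, -1.6865)
step 12: x0=(1.5494, 0.8498, 1.5848) x1=(0.2905, 0.7968, -0.9931) x2=(0.4879, 0.2006, -1.6802)
step 13: x0=(1.5872, 0.8500, 1.6168) x1=(0.2306, 0.8276, -1.0086) x2=(0.5594, 0.1942, -1.6694)
step 14: x0=(1.6248, 0.8500, 1.6481) x1=(0.1720, 0.8562, -1.0257) x2=(0.6293, 0.1912, -1.6549)
step 15: x0=(1.6620, 0.8501, 1.6787) x1=(0.1149, 0.8831, -1.0442) x2=(0.6972, 0.1913, -1.6372)
step 16: x0=(1.6989, 0.8501, 1.7086) x1=(0.0594, 0.9083, -1.0636) x2=(0.7631, 0.1940, -1.6169)
step 17: x0=(1.7355, 0.8501, 1.7380) x1=(0.0056, 0.9321, -1.0837) x2=(0.8268, 0.1991, -1.5944)
step 18: x0=(1.7718, 0.8500, 1.7667) x1=(-0.0467, 0.9547, -1.1043) x2=(0.8884, 0.2062, -1.5703)
step 19: x0=(1.8078, 0.8499, 1.7948) x1=(-0.0975, 0.9762, -1.1252) x2=(0.9480, 0.2150, -1.5447)
step 20: x0=(1.8436, 0.8498, 1.8224) x1=(-0.1468, 0.9968, -1.1463) x2=(1.0057, 0.2254, -1.5180)
step 21: x0=(1.8791, 0.8496, 1.8495) x1=(-0.1947, 1.0166, -1.1674) x2=(1.0617, 0.2371, -1.4903)
step 22: x0=(1.9143, 0.8494, 1.8760) x1=(-0.2414, 1.0357, -1.1885) x2=(1.1160, 0.2499, -1.4618)
step 23: x0=(1.9493, 0.8492, 1.9020) x1=(-0.2869, 1.0542, -1.2096) x2=(1.1688, 0.2637, -1.4326)
step 24: x0=(1.9840, 0.8490, 1.9275) x1=(-0.3312, 1.0723, -1.2305) x2=(1.2202, 0.2784, -1.4028)
step 25: x0=(2.0185, 0.8487, 1.9526) x1=(-0.3745, 1.0898, -1.2513) x2=(1.2703, 0.2939, -1.3724)
step 26: x0=(2.0528, 0.8485, 1.9771) x1=(-0.4169, 1.1070, -1.2719) x2=(1.3193, 0.3100, -1.3416)
step 27: x0=(2.0869, 0.8482, 2.0012) x1=(-0.4584, 1.1238, -1.2923) x2=(1.3671, 0.3268, -1.3104)
step 28: x0=(2.1207, 0.8478, 2.0248) x1=(-0.4990, 1.1402, -1.3125) x2=(1.4139, 0.3441, -1.2787)
step 29: x0=(2.1543, 0.8475, 2.0480) x1=(-0.5388, 1.1564, -1.3325) x2=(1.4597, 0.3618, -1.2467)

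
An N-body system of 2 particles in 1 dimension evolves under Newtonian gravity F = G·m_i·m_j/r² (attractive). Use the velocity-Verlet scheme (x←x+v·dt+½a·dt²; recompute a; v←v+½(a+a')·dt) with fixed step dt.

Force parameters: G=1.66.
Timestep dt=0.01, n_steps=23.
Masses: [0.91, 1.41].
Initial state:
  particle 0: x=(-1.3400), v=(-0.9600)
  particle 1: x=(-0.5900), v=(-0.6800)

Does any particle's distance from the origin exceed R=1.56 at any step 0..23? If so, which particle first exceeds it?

no

step 0: x0=(-1.3400) x1=(-0.5900)
step 1: x0=(-1.3494) x1=(-0.5969)
step 2: x0=(-1.3584) x1=(-0.6041)
step 3: x0=(-1.3669) x1=(-0.6116)
step 4: x0=(-1.3751) x1=(-0.6193)
step 5: x0=(-1.3828) x1=(-0.6273)
step 6: x0=(-1.3902) x1=(-0.6356)
step 7: x0=(-1.3971) x1=(-0.6441)
step 8: x0=(-1.4036) x1=(-0.6529)
step 9: x0=(-1.4097) x1=(-0.6620)
step 10: x0=(-1.4154) x1=(-0.6713)
step 11: x0=(-1.4207) x1=(-0.6809)
step 12: x0=(-1.4255) x1=(-0.6908)
step 13: x0=(-1.4299) x1=(-0.7009)
step 14: x0=(-1.4338) x1=(-0.7114)
step 15: x0=(-1.4373) x1=(-0.7221)
step 16: x0=(-1.4404) x1=(-0.7331)
step 17: x0=(-1.4430) x1=(-0.7445)
step 18: x0=(-1.4451) x1=(-0.7561)
step 19: x0=(-1.4467) x1=(-0.7681)
step 20: x0=(-1.4478) x1=(-0.7804)
step 21: x0=(-1.4483) x1=(-0.7930)
step 22: x0=(-1.4484) x1=(-0.8060)
step 23: x0=(-1.4478) x1=(-0.8193)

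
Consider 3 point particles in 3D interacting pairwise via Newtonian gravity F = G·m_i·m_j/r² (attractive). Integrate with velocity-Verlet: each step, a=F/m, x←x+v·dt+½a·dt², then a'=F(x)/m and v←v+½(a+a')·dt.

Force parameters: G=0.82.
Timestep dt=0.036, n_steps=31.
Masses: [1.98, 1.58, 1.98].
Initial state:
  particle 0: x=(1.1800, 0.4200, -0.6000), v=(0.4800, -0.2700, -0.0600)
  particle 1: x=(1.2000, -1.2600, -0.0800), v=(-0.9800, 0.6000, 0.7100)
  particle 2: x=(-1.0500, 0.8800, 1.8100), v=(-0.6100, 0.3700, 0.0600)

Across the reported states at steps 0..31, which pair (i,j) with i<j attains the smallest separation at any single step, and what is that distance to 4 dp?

step 0: x0=(1.1800, 0.4200, -0.6000) x1=(1.2000, -1.2600, -0.0800) x2=(-1.0500, 0.8800, 1.8100)
step 1: x0=(1.1972, 0.4100, -0.6020) x1=(1.1647, -1.2380, -0.0545) x2=(-1.0719, 0.8933, 1.8121)
step 2: x0=(1.2143, 0.3996, -0.6037) x1=(1.1292, -1.2153, -0.0291) x2=(-1.0935, 0.9064, 1.8139)
step 3: x0=(1.2312, 0.3886, -0.6051) x1=(1.0938, -1.1918, -0.0039) x2=(-1.1149, 0.9195, 1.8156)
step 4: x0=(1.2480, 0.3771, -0.6061) x1=(1.0582, -1.1675, 0.0211) x2=(-1.1362, 0.9325, 1.8170)
step 5: x0=(1.2645, 0.3651, -0.6068) x1=(1.0227, -1.1425, 0.0460) x2=(-1.1572, 0.9453, 1.8183)
step 6: x0=(1.2809, 0.3526, -0.6072) x1=(0.9871, -1.1166, 0.0706) x2=(-1.1780, 0.9580, 1.8194)
step 7: x0=(1.2970, 0.3395, -0.6071) x1=(0.9516, -1.0899, 0.0950) x2=(-1.1987, 0.9707, 1.8203)
step 8: x0=(1.3129, 0.3259, -0.6067) x1=(0.9162, -1.0625, 0.1191) x2=(-1.2191, 0.9832, 1.8210)
step 9: x0=(1.3285, 0.3118, -0.6059) x1=(0.8808, -1.0342, 0.1430) x2=(-1.2393, 0.9955, 1.8215)
step 10: x0=(1.3438, 0.2972, -0.6046) x1=(0.8455, -1.0051, 0.1666) x2=(-1.2593, 1.0078, 1.8218)
step 11: x0=(1.3588, 0.2820, -0.6029) x1=(0.8104, -0.9753, 0.1899) x2=(-1.2790, 1.0200, 1.8220)
step 12: x0=(1.3734, 0.2664, -0.6008) x1=(0.7754, -0.9447, 0.2128) x2=(-1.2986, 1.0320, 1.8219)
step 13: x0=(1.3877, 0.2503, -0.5983) x1=(0.7407, -0.9133, 0.2354) x2=(-1.3180, 1.0439, 1.8217)
step 14: x0=(1.4015, 0.2337, -0.5953) x1=(0.7062, -0.8811, 0.2577) x2=(-1.3371, 1.0557, 1.8214)
step 15: x0=(1.4150, 0.2167, -0.5918) x1=(0.6719, -0.8482, 0.2795) x2=(-1.3561, 1.0673, 1.8208)
step 16: x0=(1.4280, 0.1992, -0.5878) x1=(0.6379, -0.8146, 0.3010) x2=(-1.3748, 1.0788, 1.8201)
step 17: x0=(1.4406, 0.1813, -0.5833) x1=(0.6042, -0.7804, 0.3222) x2=(-1.3933, 1.0902, 1.8192)
step 18: x0=(1.4527, 0.1630, -0.5784) x1=(0.5708, -0.7454, 0.3429) x2=(-1.4116, 1.1014, 1.8181)
step 19: x0=(1.4643, 0.1444, -0.5730) x1=(0.5378, -0.7099, 0.3632) x2=(-1.4297, 1.1125, 1.8168)
step 20: x0=(1.4754, 0.1254, -0.5671) x1=(0.5051, -0.6737, 0.3831) x2=(-1.4475, 1.1235, 1.8154)
step 21: x0=(1.4860, 0.1061, -0.5606) x1=(0.4728, -0.6370, 0.4026) x2=(-1.4652, 1.1343, 1.8138)
step 22: x0=(1.4960, 0.0865, -0.5537) x1=(0.4409, -0.5997, 0.4218) x2=(-1.4826, 1.1450, 1.8121)
step 23: x0=(1.5055, 0.0667, -0.5463) x1=(0.4093, -0.5619, 0.4405) x2=(-1.4997, 1.1555, 1.8101)
step 24: x0=(1.5145, 0.0467, -0.5385) x1=(0.3782, -0.5237, 0.4588) x2=(-1.5167, 1.1658, 1.8080)
step 25: x0=(1.5229, 0.0265, -0.5301) x1=(0.3475, -0.4850, 0.4768) x2=(-1.5334, 1.1760, 1.8057)
step 26: x0=(1.5307, 0.0061, -0.5213) x1=(0.3171, -0.4459, 0.4944) x2=(-1.5499, 1.1861, 1.8033)
step 27: x0=(1.5380, -0.0144, -0.5120) x1=(0.2872, -0.4065, 0.5116) x2=(-1.5661, 1.1959, 1.8006)
step 28: x0=(1.5448, -0.0351, -0.5023) x1=(0.2576, -0.3667, 0.5285) x2=(-1.5821, 1.2056, 1.7978)
step 29: x0=(1.5510, -0.0558, -0.4922) x1=(0.2285, -0.3266, 0.5451) x2=(-1.5978, 1.2152, 1.7948)
step 30: x0=(1.5566, -0.0765, -0.4816) x1=(0.1997, -0.2863, 0.5614) x2=(-1.6133, 1.2246, 1.7917)
step 31: x0=(1.5617, -0.0973, -0.4706) x1=(0.1712, -0.2456, 0.5773) x2=(-1.6286, 1.2338, 1.7883)

pair (0,1), distance 1.5627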